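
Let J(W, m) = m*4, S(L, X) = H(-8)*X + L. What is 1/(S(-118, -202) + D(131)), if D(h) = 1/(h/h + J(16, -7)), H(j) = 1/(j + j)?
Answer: -216/22769 ≈ -0.0094866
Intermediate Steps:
H(j) = 1/(2*j)
S(L, X) = L - X/16 (S(L, X) = ((1/2)/(-8))*X + L = ((1/2)*(-1/8))*X + L = -X/16 + L = L - X/16)
J(W, m) = 4*m
D(h) = -1/27 (D(h) = 1/(h/h + 4*(-7)) = 1/(1 - 28) = 1/(-27) = -1/27)
1/(S(-118, -202) + D(131)) = 1/((-118 - 1/16*(-202)) - 1/27) = 1/((-118 + 101/8) - 1/27) = 1/(-843/8 - 1/27) = 1/(-22769/216) = -216/22769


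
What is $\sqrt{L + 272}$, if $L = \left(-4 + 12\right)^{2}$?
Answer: $4 \sqrt{21} \approx 18.33$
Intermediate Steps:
$L = 64$ ($L = 8^{2} = 64$)
$\sqrt{L + 272} = \sqrt{64 + 272} = \sqrt{336} = 4 \sqrt{21}$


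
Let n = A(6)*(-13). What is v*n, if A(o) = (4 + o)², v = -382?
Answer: 496600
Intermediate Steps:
n = -1300 (n = (4 + 6)²*(-13) = 10²*(-13) = 100*(-13) = -1300)
v*n = -382*(-1300) = 496600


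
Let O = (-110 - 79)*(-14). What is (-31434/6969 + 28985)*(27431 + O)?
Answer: 2024834079129/2323 ≈ 8.7165e+8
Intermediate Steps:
O = 2646 (O = -189*(-14) = 2646)
(-31434/6969 + 28985)*(27431 + O) = (-31434/6969 + 28985)*(27431 + 2646) = (-31434*1/6969 + 28985)*30077 = (-10478/2323 + 28985)*30077 = (67321677/2323)*30077 = 2024834079129/2323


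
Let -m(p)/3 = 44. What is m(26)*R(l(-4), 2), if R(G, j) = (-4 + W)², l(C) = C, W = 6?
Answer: -528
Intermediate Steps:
m(p) = -132 (m(p) = -3*44 = -132)
R(G, j) = 4 (R(G, j) = (-4 + 6)² = 2² = 4)
m(26)*R(l(-4), 2) = -132*4 = -528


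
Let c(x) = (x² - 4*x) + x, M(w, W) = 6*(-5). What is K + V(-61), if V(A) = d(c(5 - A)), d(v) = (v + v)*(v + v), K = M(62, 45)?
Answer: 69155826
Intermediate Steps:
M(w, W) = -30
c(x) = x² - 3*x
K = -30
d(v) = 4*v² (d(v) = (2*v)*(2*v) = 4*v²)
V(A) = 4*(2 - A)²*(5 - A)² (V(A) = 4*((5 - A)*(-3 + (5 - A)))² = 4*((5 - A)*(2 - A))² = 4*((2 - A)*(5 - A))² = 4*((2 - A)²*(5 - A)²) = 4*(2 - A)²*(5 - A)²)
K + V(-61) = -30 + 4*(-5 - 61)²*(-2 - 61)² = -30 + 4*(-66)²*(-63)² = -30 + 4*4356*3969 = -30 + 69155856 = 69155826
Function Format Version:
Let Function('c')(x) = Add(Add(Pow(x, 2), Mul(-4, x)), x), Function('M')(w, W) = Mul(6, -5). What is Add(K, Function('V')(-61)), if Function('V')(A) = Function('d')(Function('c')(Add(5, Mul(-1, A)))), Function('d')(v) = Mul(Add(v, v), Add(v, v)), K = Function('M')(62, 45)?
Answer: 69155826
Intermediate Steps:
Function('M')(w, W) = -30
Function('c')(x) = Add(Pow(x, 2), Mul(-3, x))
K = -30
Function('d')(v) = Mul(4, Pow(v, 2)) (Function('d')(v) = Mul(Mul(2, v), Mul(2, v)) = Mul(4, Pow(v, 2)))
Function('V')(A) = Mul(4, Pow(Add(2, Mul(-1, A)), 2), Pow(Add(5, Mul(-1, A)), 2)) (Function('V')(A) = Mul(4, Pow(Mul(Add(5, Mul(-1, A)), Add(-3, Add(5, Mul(-1, A)))), 2)) = Mul(4, Pow(Mul(Add(5, Mul(-1, A)), Add(2, Mul(-1, A))), 2)) = Mul(4, Pow(Mul(Add(2, Mul(-1, A)), Add(5, Mul(-1, A))), 2)) = Mul(4, Mul(Pow(Add(2, Mul(-1, A)), 2), Pow(Add(5, Mul(-1, A)), 2))) = Mul(4, Pow(Add(2, Mul(-1, A)), 2), Pow(Add(5, Mul(-1, A)), 2)))
Add(K, Function('V')(-61)) = Add(-30, Mul(4, Pow(Add(-5, -61), 2), Pow(Add(-2, -61), 2))) = Add(-30, Mul(4, Pow(-66, 2), Pow(-63, 2))) = Add(-30, Mul(4, 4356, 3969)) = Add(-30, 69155856) = 69155826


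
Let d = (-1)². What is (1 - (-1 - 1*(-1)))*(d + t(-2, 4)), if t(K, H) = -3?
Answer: -2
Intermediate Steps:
d = 1
(1 - (-1 - 1*(-1)))*(d + t(-2, 4)) = (1 - (-1 - 1*(-1)))*(1 - 3) = (1 - (-1 + 1))*(-2) = (1 - 1*0)*(-2) = (1 + 0)*(-2) = 1*(-2) = -2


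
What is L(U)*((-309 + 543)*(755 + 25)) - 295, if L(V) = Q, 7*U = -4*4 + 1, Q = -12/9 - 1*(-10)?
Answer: 1581545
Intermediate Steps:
Q = 26/3 (Q = -12*⅑ + 10 = -4/3 + 10 = 26/3 ≈ 8.6667)
U = -15/7 (U = (-4*4 + 1)/7 = (-16 + 1)/7 = (⅐)*(-15) = -15/7 ≈ -2.1429)
L(V) = 26/3
L(U)*((-309 + 543)*(755 + 25)) - 295 = 26*((-309 + 543)*(755 + 25))/3 - 295 = 26*(234*780)/3 - 295 = (26/3)*182520 - 295 = 1581840 - 295 = 1581545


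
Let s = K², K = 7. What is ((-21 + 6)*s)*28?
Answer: -20580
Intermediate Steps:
s = 49 (s = 7² = 49)
((-21 + 6)*s)*28 = ((-21 + 6)*49)*28 = -15*49*28 = -735*28 = -20580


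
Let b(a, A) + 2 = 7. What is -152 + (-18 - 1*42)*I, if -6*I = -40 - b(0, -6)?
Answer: -602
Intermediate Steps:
b(a, A) = 5 (b(a, A) = -2 + 7 = 5)
I = 15/2 (I = -(-40 - 1*5)/6 = -(-40 - 5)/6 = -1/6*(-45) = 15/2 ≈ 7.5000)
-152 + (-18 - 1*42)*I = -152 + (-18 - 1*42)*(15/2) = -152 + (-18 - 42)*(15/2) = -152 - 60*15/2 = -152 - 450 = -602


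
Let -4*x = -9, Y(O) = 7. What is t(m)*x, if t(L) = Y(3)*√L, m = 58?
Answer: 63*√58/4 ≈ 119.95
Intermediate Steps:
x = 9/4 (x = -¼*(-9) = 9/4 ≈ 2.2500)
t(L) = 7*√L
t(m)*x = (7*√58)*(9/4) = 63*√58/4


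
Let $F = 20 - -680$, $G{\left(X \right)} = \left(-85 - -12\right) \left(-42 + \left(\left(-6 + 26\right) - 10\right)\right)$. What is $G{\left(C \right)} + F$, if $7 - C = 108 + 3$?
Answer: $3036$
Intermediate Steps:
$C = -104$ ($C = 7 - \left(108 + 3\right) = 7 - 111 = -104$)
$G{\left(X \right)} = 2336$ ($G{\left(X \right)} = \left(-85 + \left(-40 + 52\right)\right) \left(-42 + \left(20 - 10\right)\right) = \left(-85 + 12\right) \left(-42 + 10\right) = \left(-73\right) \left(-32\right) = 2336$)
$F = 700$ ($F = 20 + 680 = 700$)
$G{\left(C \right)} + F = 2336 + 700 = 3036$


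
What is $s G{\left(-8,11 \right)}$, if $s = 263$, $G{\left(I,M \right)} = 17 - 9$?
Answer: $2104$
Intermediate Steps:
$G{\left(I,M \right)} = 8$ ($G{\left(I,M \right)} = 17 - 9 = 8$)
$s G{\left(-8,11 \right)} = 263 \cdot 8 = 2104$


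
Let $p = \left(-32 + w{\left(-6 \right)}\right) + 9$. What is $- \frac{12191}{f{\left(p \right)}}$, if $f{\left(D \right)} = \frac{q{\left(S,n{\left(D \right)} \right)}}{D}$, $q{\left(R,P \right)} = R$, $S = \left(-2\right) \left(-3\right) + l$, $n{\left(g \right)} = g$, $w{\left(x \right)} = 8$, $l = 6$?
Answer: $\frac{60955}{4} \approx 15239.0$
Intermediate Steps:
$S = 12$ ($S = \left(-2\right) \left(-3\right) + 6 = 6 + 6 = 12$)
$p = -15$ ($p = \left(-32 + 8\right) + 9 = -24 + 9 = -15$)
$f{\left(D \right)} = \frac{12}{D}$
$- \frac{12191}{f{\left(p \right)}} = - \frac{12191}{12 \frac{1}{-15}} = - \frac{12191}{12 \left(- \frac{1}{15}\right)} = - \frac{12191}{- \frac{4}{5}} = \left(-12191\right) \left(- \frac{5}{4}\right) = \frac{60955}{4}$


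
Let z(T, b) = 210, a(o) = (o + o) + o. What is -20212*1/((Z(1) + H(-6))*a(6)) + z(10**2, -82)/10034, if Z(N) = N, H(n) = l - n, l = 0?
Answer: -50695187/316071 ≈ -160.39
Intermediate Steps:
H(n) = -n (H(n) = 0 - n = -n)
a(o) = 3*o (a(o) = 2*o + o = 3*o)
-20212*1/((Z(1) + H(-6))*a(6)) + z(10**2, -82)/10034 = -20212*1/(18*(1 - 1*(-6))) + 210/10034 = -20212*1/(18*(1 + 6)) + 210*(1/10034) = -20212/(18*7) + 105/5017 = -20212/126 + 105/5017 = -20212*1/126 + 105/5017 = -10106/63 + 105/5017 = -50695187/316071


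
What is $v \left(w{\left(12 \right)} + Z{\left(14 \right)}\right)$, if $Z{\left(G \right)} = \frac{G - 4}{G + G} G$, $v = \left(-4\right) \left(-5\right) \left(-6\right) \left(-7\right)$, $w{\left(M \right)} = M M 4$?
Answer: $488040$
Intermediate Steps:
$w{\left(M \right)} = 4 M^{2}$ ($w{\left(M \right)} = M^{2} \cdot 4 = 4 M^{2}$)
$v = 840$ ($v = 20 \left(-6\right) \left(-7\right) = \left(-120\right) \left(-7\right) = 840$)
$Z{\left(G \right)} = -2 + \frac{G}{2}$ ($Z{\left(G \right)} = \frac{-4 + G}{2 G} G = -2 + \frac{G}{2}$)
$v \left(w{\left(12 \right)} + Z{\left(14 \right)}\right) = 840 \left(4 \cdot 12^{2} + \left(-2 + \frac{1}{2} \cdot 14\right)\right) = 840 \left(4 \cdot 144 + \left(-2 + 7\right)\right) = 840 \left(576 + 5\right) = 840 \cdot 581 = 488040$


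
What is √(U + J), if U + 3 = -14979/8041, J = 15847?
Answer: 5*√40972634065/8041 ≈ 125.87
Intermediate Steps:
U = -39102/8041 (U = -3 - 14979/8041 = -39102/8041 ≈ -4.8628)
√(U + J) = √(-39102/8041 + 15847) = √(127386625/8041) = 5*√40972634065/8041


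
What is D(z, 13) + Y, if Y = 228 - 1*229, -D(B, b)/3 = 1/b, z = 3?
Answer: -16/13 ≈ -1.2308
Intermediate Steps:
D(B, b) = -3/b
Y = -1 (Y = 228 - 229 = -1)
D(z, 13) + Y = -3/13 - 1 = -16/13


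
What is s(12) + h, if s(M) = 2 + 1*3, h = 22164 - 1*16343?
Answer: 5826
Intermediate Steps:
h = 5821 (h = 22164 - 16343 = 5821)
s(M) = 5 (s(M) = 2 + 3 = 5)
s(12) + h = 5 + 5821 = 5826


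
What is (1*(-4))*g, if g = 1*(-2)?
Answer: 8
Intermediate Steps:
g = -2
(1*(-4))*g = (1*(-4))*(-2) = -4*(-2) = 8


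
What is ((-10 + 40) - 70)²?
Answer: 1600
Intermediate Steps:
((-10 + 40) - 70)² = (30 - 70)² = (-40)² = 1600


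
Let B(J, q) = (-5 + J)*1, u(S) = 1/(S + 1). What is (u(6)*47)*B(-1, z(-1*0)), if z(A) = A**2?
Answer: -282/7 ≈ -40.286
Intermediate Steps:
u(S) = 1/(1 + S)
B(J, q) = -5 + J
(u(6)*47)*B(-1, z(-1*0)) = (47/(1 + 6))*(-5 - 1) = (47/7)*(-6) = -282/7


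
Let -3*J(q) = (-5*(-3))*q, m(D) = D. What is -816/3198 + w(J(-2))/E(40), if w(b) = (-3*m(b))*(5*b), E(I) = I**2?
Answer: -10171/8528 ≈ -1.1927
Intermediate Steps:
J(q) = -5*q (J(q) = -(-5*(-3))*q/3 = -5*q)
w(b) = -15*b**2 (w(b) = (-3*b)*(5*b) = -15*b**2)
-816/3198 + w(J(-2))/E(40) = -816/3198 + (-15*(-5*(-2))**2)/(40**2) = -816*1/3198 - 15*10**2/1600 = -136/533 - 15*100*(1/1600) = -136/533 - 1500*1/1600 = -136/533 - 15/16 = -10171/8528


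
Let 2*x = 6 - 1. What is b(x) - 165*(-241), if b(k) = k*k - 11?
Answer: 159041/4 ≈ 39760.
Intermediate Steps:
x = 5/2 (x = (6 - 1)/2 = (½)*5 = 5/2 ≈ 2.5000)
b(k) = -11 + k² (b(k) = k² - 11 = -11 + k²)
b(x) - 165*(-241) = (-11 + (5/2)²) - 165*(-241) = (-11 + 25/4) + 39765 = -19/4 + 39765 = 159041/4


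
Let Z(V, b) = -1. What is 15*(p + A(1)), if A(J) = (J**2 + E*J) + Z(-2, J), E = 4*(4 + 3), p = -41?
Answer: -195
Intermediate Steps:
E = 28 (E = 4*7 = 28)
A(J) = -1 + J**2 + 28*J (A(J) = (J**2 + 28*J) - 1 = -1 + J**2 + 28*J)
15*(p + A(1)) = 15*(-41 + (-1 + 1**2 + 28*1)) = 15*(-41 + (-1 + 1 + 28)) = 15*(-41 + 28) = 15*(-13) = -195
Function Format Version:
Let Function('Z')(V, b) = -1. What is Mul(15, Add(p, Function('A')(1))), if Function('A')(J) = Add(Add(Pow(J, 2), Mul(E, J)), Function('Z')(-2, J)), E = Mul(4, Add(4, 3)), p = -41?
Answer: -195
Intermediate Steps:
E = 28 (E = Mul(4, 7) = 28)
Function('A')(J) = Add(-1, Pow(J, 2), Mul(28, J)) (Function('A')(J) = Add(Add(Pow(J, 2), Mul(28, J)), -1) = Add(-1, Pow(J, 2), Mul(28, J)))
Mul(15, Add(p, Function('A')(1))) = Mul(15, Add(-41, Add(-1, Pow(1, 2), Mul(28, 1)))) = Mul(15, Add(-41, Add(-1, 1, 28))) = Mul(15, Add(-41, 28)) = Mul(15, -13) = -195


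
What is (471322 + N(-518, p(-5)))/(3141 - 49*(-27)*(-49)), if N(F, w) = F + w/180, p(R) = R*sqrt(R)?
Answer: -235402/30843 + I*sqrt(5)/2220696 ≈ -7.6323 + 1.0069e-6*I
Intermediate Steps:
p(R) = R**(3/2)
N(F, w) = F + w/180 (N(F, w) = F + w*(1/180) = F + w/180)
(471322 + N(-518, p(-5)))/(3141 - 49*(-27)*(-49)) = (471322 + (-518 + (-5)**(3/2)/180))/(3141 - 49*(-27)*(-49)) = (471322 + (-518 + (-5*I*sqrt(5))/180))/(3141 + 1323*(-49)) = (471322 + (-518 - I*sqrt(5)/36))/(3141 - 64827) = (470804 - I*sqrt(5)/36)/(-61686) = (470804 - I*sqrt(5)/36)*(-1/61686) = -235402/30843 + I*sqrt(5)/2220696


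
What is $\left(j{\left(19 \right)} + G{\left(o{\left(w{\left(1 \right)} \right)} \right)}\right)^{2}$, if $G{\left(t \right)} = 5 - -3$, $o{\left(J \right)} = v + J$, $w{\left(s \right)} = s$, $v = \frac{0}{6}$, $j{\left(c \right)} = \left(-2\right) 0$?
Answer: $64$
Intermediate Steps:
$j{\left(c \right)} = 0$
$v = 0$ ($v = 0 \cdot \frac{1}{6} = 0$)
$o{\left(J \right)} = J$ ($o{\left(J \right)} = 0 + J = J$)
$G{\left(t \right)} = 8$ ($G{\left(t \right)} = 5 + 3 = 8$)
$\left(j{\left(19 \right)} + G{\left(o{\left(w{\left(1 \right)} \right)} \right)}\right)^{2} = \left(0 + 8\right)^{2} = 8^{2} = 64$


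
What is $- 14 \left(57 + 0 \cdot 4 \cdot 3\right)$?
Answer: $-798$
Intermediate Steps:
$- 14 \left(57 + 0 \cdot 4 \cdot 3\right) = - 14 \left(57 + 0 \cdot 3\right) = - 14 \left(57 + 0\right) = \left(-14\right) 57 = -798$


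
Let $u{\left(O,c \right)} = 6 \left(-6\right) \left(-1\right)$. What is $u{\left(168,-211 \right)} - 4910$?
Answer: $-4874$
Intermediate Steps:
$u{\left(O,c \right)} = 36$ ($u{\left(O,c \right)} = \left(-36\right) \left(-1\right) = 36$)
$u{\left(168,-211 \right)} - 4910 = 36 - 4910 = -4874$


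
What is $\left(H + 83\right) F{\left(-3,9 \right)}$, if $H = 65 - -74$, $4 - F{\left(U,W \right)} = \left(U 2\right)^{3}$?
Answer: $48840$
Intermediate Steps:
$F{\left(U,W \right)} = 4 - 8 U^{3}$ ($F{\left(U,W \right)} = 4 - \left(U 2\right)^{3} = 4 - \left(2 U\right)^{3} = 4 - 8 U^{3}$)
$H = 139$ ($H = 65 + 74 = 139$)
$\left(H + 83\right) F{\left(-3,9 \right)} = \left(139 + 83\right) \left(4 - 8 \left(-3\right)^{3}\right) = 222 \left(4 - -216\right) = 222 \left(4 + 216\right) = 222 \cdot 220 = 48840$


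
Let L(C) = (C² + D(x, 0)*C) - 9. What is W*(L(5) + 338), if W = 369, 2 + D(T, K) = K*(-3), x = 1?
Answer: 126936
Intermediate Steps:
D(T, K) = -2 - 3*K (D(T, K) = -2 + K*(-3) = -2 - 3*K)
L(C) = -9 + C² - 2*C (L(C) = (C² + (-2 - 3*0)*C) - 9 = (C² + (-2 + 0)*C) - 9 = (C² - 2*C) - 9 = -9 + C² - 2*C)
W*(L(5) + 338) = 369*((-9 + 5² - 2*5) + 338) = 369*((-9 + 25 - 10) + 338) = 369*(6 + 338) = 369*344 = 126936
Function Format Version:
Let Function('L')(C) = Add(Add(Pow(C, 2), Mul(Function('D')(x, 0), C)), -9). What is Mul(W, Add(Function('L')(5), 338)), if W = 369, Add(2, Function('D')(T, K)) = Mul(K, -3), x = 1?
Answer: 126936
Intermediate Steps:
Function('D')(T, K) = Add(-2, Mul(-3, K)) (Function('D')(T, K) = Add(-2, Mul(K, -3)) = Add(-2, Mul(-3, K)))
Function('L')(C) = Add(-9, Pow(C, 2), Mul(-2, C)) (Function('L')(C) = Add(Add(Pow(C, 2), Mul(Add(-2, Mul(-3, 0)), C)), -9) = Add(Add(Pow(C, 2), Mul(Add(-2, 0), C)), -9) = Add(Add(Pow(C, 2), Mul(-2, C)), -9) = Add(-9, Pow(C, 2), Mul(-2, C)))
Mul(W, Add(Function('L')(5), 338)) = Mul(369, Add(Add(-9, Pow(5, 2), Mul(-2, 5)), 338)) = Mul(369, Add(Add(-9, 25, -10), 338)) = Mul(369, Add(6, 338)) = Mul(369, 344) = 126936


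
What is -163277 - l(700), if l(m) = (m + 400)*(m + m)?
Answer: -1703277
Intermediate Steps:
l(m) = 2*m*(400 + m) (l(m) = (400 + m)*(2*m) = 2*m*(400 + m))
-163277 - l(700) = -163277 - 2*700*(400 + 700) = -163277 - 2*700*1100 = -163277 - 1*1540000 = -163277 - 1540000 = -1703277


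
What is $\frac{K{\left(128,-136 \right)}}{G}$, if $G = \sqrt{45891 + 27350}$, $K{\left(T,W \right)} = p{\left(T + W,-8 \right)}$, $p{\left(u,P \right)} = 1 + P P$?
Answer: $\frac{65 \sqrt{73241}}{73241} \approx 0.24018$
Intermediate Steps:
$p{\left(u,P \right)} = 1 + P^{2}$
$K{\left(T,W \right)} = 65$ ($K{\left(T,W \right)} = 1 + \left(-8\right)^{2} = 1 + 64 = 65$)
$G = \sqrt{73241} \approx 270.63$
$\frac{K{\left(128,-136 \right)}}{G} = \frac{65}{\sqrt{73241}} = 65 \frac{\sqrt{73241}}{73241} = \frac{65 \sqrt{73241}}{73241}$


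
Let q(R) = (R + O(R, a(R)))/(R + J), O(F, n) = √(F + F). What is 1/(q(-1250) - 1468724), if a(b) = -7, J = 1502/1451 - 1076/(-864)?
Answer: -56150825232433610996681/82470008385226014239265335044 + 383009287251825*I/20617502096306503559816333761 ≈ -6.8086e-7 + 1.8577e-14*I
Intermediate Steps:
J = 714751/313416 (J = 1502*(1/1451) - 1076*(-1/864) = 1502/1451 + 269/216 = 714751/313416 ≈ 2.2805)
O(F, n) = √2*√F (O(F, n) = √(2*F) = √2*√F)
q(R) = (R + √2*√R)/(714751/313416 + R) (q(R) = (R + √2*√R)/(R + 714751/313416) = (R + √2*√R)/(714751/313416 + R))
1/(q(-1250) - 1468724) = 1/(313416*(-1250 + √2*√(-1250))/(714751 + 313416*(-1250)) - 1468724) = 1/(313416*(-1250 + √2*(25*I*√2))/(714751 - 391770000) - 1468724) = 1/(313416*(-1250 + 50*I)/(-391055249) - 1468724) = 1/(313416*(-1/391055249)*(-1250 + 50*I) - 1468724) = 1/((391770000/391055249 - 15670800*I/391055249) - 1468724) = 1/(-574351837762276/391055249 - 15670800*I/391055249) = 152924207770452001*(-574351837762276/391055249 + 15670800*I/391055249)/329880033540904056957061340176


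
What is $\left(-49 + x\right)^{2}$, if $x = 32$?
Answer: $289$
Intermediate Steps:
$\left(-49 + x\right)^{2} = \left(-49 + 32\right)^{2} = \left(-17\right)^{2} = 289$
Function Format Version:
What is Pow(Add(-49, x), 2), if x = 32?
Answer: 289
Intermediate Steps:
Pow(Add(-49, x), 2) = Pow(Add(-49, 32), 2) = Pow(-17, 2) = 289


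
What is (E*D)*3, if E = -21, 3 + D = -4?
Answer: 441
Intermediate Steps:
D = -7 (D = -3 - 4 = -7)
(E*D)*3 = -21*(-7)*3 = 147*3 = 441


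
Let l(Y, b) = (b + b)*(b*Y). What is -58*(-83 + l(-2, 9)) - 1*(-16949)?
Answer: 40555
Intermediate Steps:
l(Y, b) = 2*Y*b**2 (l(Y, b) = (2*b)*(Y*b) = 2*Y*b**2)
-58*(-83 + l(-2, 9)) - 1*(-16949) = -58*(-83 + 2*(-2)*9**2) - 1*(-16949) = -58*(-83 + 2*(-2)*81) + 16949 = -58*(-83 - 324) + 16949 = -58*(-407) + 16949 = 23606 + 16949 = 40555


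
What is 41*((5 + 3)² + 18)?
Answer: 3362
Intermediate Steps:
41*((5 + 3)² + 18) = 41*(8² + 18) = 41*(64 + 18) = 41*82 = 3362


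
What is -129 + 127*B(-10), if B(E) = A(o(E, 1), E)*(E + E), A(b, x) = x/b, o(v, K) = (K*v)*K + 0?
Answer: -2669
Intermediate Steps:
o(v, K) = v*K**2 (o(v, K) = v*K**2 + 0 = v*K**2)
B(E) = 2*E (B(E) = (E/((E*1**2)))*(E + E) = (E/((E*1)))*(2*E) = (E/E)*(2*E) = 1*(2*E) = 2*E)
-129 + 127*B(-10) = -129 + 127*(2*(-10)) = -129 + 127*(-20) = -129 - 2540 = -2669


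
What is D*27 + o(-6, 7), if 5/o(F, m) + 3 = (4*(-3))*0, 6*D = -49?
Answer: -1333/6 ≈ -222.17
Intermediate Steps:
D = -49/6 (D = (⅙)*(-49) = -49/6 ≈ -8.1667)
o(F, m) = -5/3 (o(F, m) = 5/(-3 + (4*(-3))*0) = 5/(-3 - 12*0) = 5/(-3 + 0) = 5/(-3) = 5*(-⅓) = -5/3)
D*27 + o(-6, 7) = -49/6*27 - 5/3 = -441/2 - 5/3 = -1333/6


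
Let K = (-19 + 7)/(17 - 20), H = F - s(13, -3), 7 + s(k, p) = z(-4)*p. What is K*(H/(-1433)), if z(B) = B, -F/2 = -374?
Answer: -2972/1433 ≈ -2.0740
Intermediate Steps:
F = 748 (F = -2*(-374) = 748)
s(k, p) = -7 - 4*p
H = 743 (H = 748 - (-7 - 4*(-3)) = 748 - (-7 + 12) = 748 - 1*5 = 748 - 5 = 743)
K = 4 (K = -12/(-3) = -12*(-1/3) = 4)
K*(H/(-1433)) = 4*(743/(-1433)) = 4*(743*(-1/1433)) = 4*(-743/1433) = -2972/1433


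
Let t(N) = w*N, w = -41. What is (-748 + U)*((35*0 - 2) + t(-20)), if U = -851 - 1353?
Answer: -2414736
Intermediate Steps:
U = -2204
t(N) = -41*N
(-748 + U)*((35*0 - 2) + t(-20)) = (-748 - 2204)*((35*0 - 2) - 41*(-20)) = -2952*((0 - 2) + 820) = -2952*(-2 + 820) = -2952*818 = -2414736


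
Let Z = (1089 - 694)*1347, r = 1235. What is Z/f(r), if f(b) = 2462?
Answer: 532065/2462 ≈ 216.11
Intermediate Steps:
Z = 532065 (Z = 395*1347 = 532065)
Z/f(r) = 532065/2462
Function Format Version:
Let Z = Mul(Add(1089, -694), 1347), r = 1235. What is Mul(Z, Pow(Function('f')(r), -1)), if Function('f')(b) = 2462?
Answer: Rational(532065, 2462) ≈ 216.11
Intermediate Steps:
Z = 532065 (Z = Mul(395, 1347) = 532065)
Mul(Z, Pow(Function('f')(r), -1)) = Mul(532065, Pow(2462, -1)) = Mul(532065, Rational(1, 2462)) = Rational(532065, 2462)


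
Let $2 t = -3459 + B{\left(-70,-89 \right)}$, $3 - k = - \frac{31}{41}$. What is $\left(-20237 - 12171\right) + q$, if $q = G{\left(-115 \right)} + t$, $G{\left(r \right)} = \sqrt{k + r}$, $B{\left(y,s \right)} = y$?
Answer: $- \frac{68345}{2} + \frac{i \sqrt{187001}}{41} \approx -34173.0 + 10.547 i$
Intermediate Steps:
$k = \frac{154}{41}$ ($k = 3 - - \frac{31}{41} = 3 + \frac{31}{41} = \frac{154}{41} \approx 3.7561$)
$G{\left(r \right)} = \sqrt{\frac{154}{41} + r}$
$t = - \frac{3529}{2}$ ($t = \frac{-3459 - 70}{2} = \frac{1}{2} \left(-3529\right) = - \frac{3529}{2} \approx -1764.5$)
$q = - \frac{3529}{2} + \frac{i \sqrt{187001}}{41}$ ($q = \frac{\sqrt{6314 + 1681 \left(-115\right)}}{41} - \frac{3529}{2} = \frac{\sqrt{6314 - 193315}}{41} - \frac{3529}{2} = \frac{\sqrt{-187001}}{41} - \frac{3529}{2} = \frac{i \sqrt{187001}}{41} - \frac{3529}{2} = - \frac{3529}{2} + \frac{i \sqrt{187001}}{41} \approx -1764.5 + 10.547 i$)
$\left(-20237 - 12171\right) + q = \left(-20237 - 12171\right) - \left(\frac{3529}{2} - \frac{i \sqrt{187001}}{41}\right) = -32408 - \left(\frac{3529}{2} - \frac{i \sqrt{187001}}{41}\right) = - \frac{68345}{2} + \frac{i \sqrt{187001}}{41}$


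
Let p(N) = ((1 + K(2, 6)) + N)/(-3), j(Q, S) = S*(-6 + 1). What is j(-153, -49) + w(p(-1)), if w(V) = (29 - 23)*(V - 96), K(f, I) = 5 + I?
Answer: -353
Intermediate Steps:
j(Q, S) = -5*S (j(Q, S) = S*(-5) = -5*S)
p(N) = -4 - N/3 (p(N) = ((1 + (5 + 6)) + N)/(-3) = ((1 + 11) + N)*(-1/3) = (12 + N)*(-1/3) = -4 - N/3)
w(V) = -576 + 6*V (w(V) = 6*(-96 + V) = -576 + 6*V)
j(-153, -49) + w(p(-1)) = -5*(-49) + (-576 + 6*(-4 - 1/3*(-1))) = 245 + (-576 + 6*(-4 + 1/3)) = 245 + (-576 + 6*(-11/3)) = 245 + (-576 - 22) = 245 - 598 = -353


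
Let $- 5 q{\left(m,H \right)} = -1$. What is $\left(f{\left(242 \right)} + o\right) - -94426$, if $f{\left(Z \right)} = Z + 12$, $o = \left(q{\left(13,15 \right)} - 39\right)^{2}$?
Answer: $\frac{2404636}{25} \approx 96186.0$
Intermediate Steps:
$q{\left(m,H \right)} = \frac{1}{5}$ ($q{\left(m,H \right)} = \left(- \frac{1}{5}\right) \left(-1\right) = \frac{1}{5}$)
$o = \frac{37636}{25}$ ($o = \left(\frac{1}{5} - 39\right)^{2} = \left(- \frac{194}{5}\right)^{2} = \frac{37636}{25} \approx 1505.4$)
$f{\left(Z \right)} = 12 + Z$
$\left(f{\left(242 \right)} + o\right) - -94426 = \left(\left(12 + 242\right) + \frac{37636}{25}\right) - -94426 = \left(254 + \frac{37636}{25}\right) + \left(-36151 + 130577\right) = \frac{43986}{25} + 94426 = \frac{2404636}{25}$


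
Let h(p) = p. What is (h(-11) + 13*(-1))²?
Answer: 576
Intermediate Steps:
(h(-11) + 13*(-1))² = (-11 + 13*(-1))² = (-11 - 13)² = (-24)² = 576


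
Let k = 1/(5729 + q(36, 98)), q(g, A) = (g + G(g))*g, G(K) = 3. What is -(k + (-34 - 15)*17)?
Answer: 5941788/7133 ≈ 833.00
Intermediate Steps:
q(g, A) = g*(3 + g) (q(g, A) = (g + 3)*g = (3 + g)*g = g*(3 + g))
k = 1/7133 (k = 1/(5729 + 36*(3 + 36)) = 1/(5729 + 36*39) = 1/(5729 + 1404) = 1/7133 ≈ 0.00014019)
-(k + (-34 - 15)*17) = -(1/7133 + (-34 - 15)*17) = -(1/7133 - 49*17) = -(1/7133 - 833) = -1*(-5941788/7133) = 5941788/7133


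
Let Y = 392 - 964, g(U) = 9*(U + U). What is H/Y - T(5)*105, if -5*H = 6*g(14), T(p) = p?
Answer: -374997/715 ≈ -524.47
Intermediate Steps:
g(U) = 18*U (g(U) = 9*(2*U) = 18*U)
H = -1512/5 (H = -6*18*14/5 = -6*252/5 = -1/5*1512 = -1512/5 ≈ -302.40)
Y = -572
H/Y - T(5)*105 = -1512/5/(-572) - 5*105 = -1512/5*(-1/572) - 1*525 = 378/715 - 525 = -374997/715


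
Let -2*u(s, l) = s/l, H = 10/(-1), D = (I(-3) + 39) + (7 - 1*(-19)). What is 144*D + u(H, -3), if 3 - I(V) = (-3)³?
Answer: 41035/3 ≈ 13678.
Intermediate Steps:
I(V) = 30 (I(V) = 3 - 1*(-3)³ = 3 - 1*(-27) = 3 + 27 = 30)
D = 95 (D = (30 + 39) + (7 - 1*(-19)) = 69 + (7 + 19) = 69 + 26 = 95)
H = -10 (H = 10*(-1) = -10)
u(s, l) = -s/(2*l)
144*D + u(H, -3) = 144*95 - ½*(-10)/(-3) = 13680 - ½*(-10)*(-⅓) = 13680 - 5/3 = 41035/3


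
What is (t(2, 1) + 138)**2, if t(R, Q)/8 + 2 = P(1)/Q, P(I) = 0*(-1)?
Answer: 14884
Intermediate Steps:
P(I) = 0
t(R, Q) = -16 (t(R, Q) = -16 + 8*(0/Q) = -16 + 8*0 = -16 + 0 = -16)
(t(2, 1) + 138)**2 = (-16 + 138)**2 = 122**2 = 14884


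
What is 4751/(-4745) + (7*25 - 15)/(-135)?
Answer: -280117/128115 ≈ -2.1865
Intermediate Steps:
4751/(-4745) + (7*25 - 15)/(-135) = 4751*(-1/4745) + (175 - 15)*(-1/135) = -4751/4745 + 160*(-1/135) = -4751/4745 - 32/27 = -280117/128115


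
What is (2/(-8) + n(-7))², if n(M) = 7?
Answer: 729/16 ≈ 45.563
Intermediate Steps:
(2/(-8) + n(-7))² = (2/(-8) + 7)² = (2*(-⅛) + 7)² = (-¼ + 7)² = (27/4)² = 729/16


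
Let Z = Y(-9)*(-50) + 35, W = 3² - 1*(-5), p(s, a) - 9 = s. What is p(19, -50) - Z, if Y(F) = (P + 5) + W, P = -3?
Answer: 793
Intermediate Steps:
p(s, a) = 9 + s
W = 14 (W = 9 + 5 = 14)
Y(F) = 16 (Y(F) = (-3 + 5) + 14 = 2 + 14 = 16)
Z = -765 (Z = 16*(-50) + 35 = -800 + 35 = -765)
p(19, -50) - Z = (9 + 19) - 1*(-765) = 28 + 765 = 793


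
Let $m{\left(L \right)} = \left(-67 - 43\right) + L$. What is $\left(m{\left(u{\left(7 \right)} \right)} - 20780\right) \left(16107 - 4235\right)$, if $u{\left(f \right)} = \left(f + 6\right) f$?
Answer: $-246925728$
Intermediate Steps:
$u{\left(f \right)} = f \left(6 + f\right)$ ($u{\left(f \right)} = \left(6 + f\right) f = f \left(6 + f\right)$)
$m{\left(L \right)} = -110 + L$
$\left(m{\left(u{\left(7 \right)} \right)} - 20780\right) \left(16107 - 4235\right) = \left(\left(-110 + 7 \left(6 + 7\right)\right) - 20780\right) \left(16107 - 4235\right) = \left(\left(-110 + 7 \cdot 13\right) - 20780\right) 11872 = \left(\left(-110 + 91\right) - 20780\right) 11872 = \left(-19 - 20780\right) 11872 = \left(-20799\right) 11872 = -246925728$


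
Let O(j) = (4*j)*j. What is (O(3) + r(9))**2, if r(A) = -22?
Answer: 196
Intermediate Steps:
O(j) = 4*j**2
(O(3) + r(9))**2 = (4*3**2 - 22)**2 = (4*9 - 22)**2 = (36 - 22)**2 = 14**2 = 196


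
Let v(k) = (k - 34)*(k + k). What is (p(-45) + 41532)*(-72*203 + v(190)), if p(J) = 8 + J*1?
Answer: 1853332680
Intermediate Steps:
p(J) = 8 + J
v(k) = 2*k*(-34 + k) (v(k) = (-34 + k)*(2*k) = 2*k*(-34 + k))
(p(-45) + 41532)*(-72*203 + v(190)) = ((8 - 45) + 41532)*(-72*203 + 2*190*(-34 + 190)) = (-37 + 41532)*(-14616 + 2*190*156) = 41495*(-14616 + 59280) = 41495*44664 = 1853332680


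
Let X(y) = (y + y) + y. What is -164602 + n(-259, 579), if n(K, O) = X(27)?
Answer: -164521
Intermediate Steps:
X(y) = 3*y (X(y) = 2*y + y = 3*y)
n(K, O) = 81 (n(K, O) = 3*27 = 81)
-164602 + n(-259, 579) = -164602 + 81 = -164521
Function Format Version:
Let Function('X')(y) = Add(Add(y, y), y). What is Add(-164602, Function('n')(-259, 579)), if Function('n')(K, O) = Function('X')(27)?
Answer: -164521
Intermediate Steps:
Function('X')(y) = Mul(3, y) (Function('X')(y) = Add(Mul(2, y), y) = Mul(3, y))
Function('n')(K, O) = 81 (Function('n')(K, O) = Mul(3, 27) = 81)
Add(-164602, Function('n')(-259, 579)) = Add(-164602, 81) = -164521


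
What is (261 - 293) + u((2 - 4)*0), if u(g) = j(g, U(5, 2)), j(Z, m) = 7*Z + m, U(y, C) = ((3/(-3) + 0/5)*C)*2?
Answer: -36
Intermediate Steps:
U(y, C) = -2*C (U(y, C) = ((3*(-⅓) + 0*(⅕))*C)*2 = ((-1 + 0)*C)*2 = -C*2 = -2*C)
j(Z, m) = m + 7*Z
u(g) = -4 + 7*g (u(g) = -2*2 + 7*g = -4 + 7*g)
(261 - 293) + u((2 - 4)*0) = (261 - 293) + (-4 + 7*((2 - 4)*0)) = -32 + (-4 + 7*(-2*0)) = -32 + (-4 + 7*0) = -32 + (-4 + 0) = -32 - 4 = -36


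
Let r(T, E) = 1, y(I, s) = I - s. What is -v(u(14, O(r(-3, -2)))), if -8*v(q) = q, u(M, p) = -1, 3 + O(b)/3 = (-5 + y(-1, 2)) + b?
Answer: -⅛ ≈ -0.12500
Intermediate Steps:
O(b) = -33 + 3*b (O(b) = -9 + 3*((-5 + (-1 - 1*2)) + b) = -9 + 3*((-5 + (-1 - 2)) + b) = -9 + 3*((-5 - 3) + b) = -9 + 3*(-8 + b) = -9 + (-24 + 3*b) = -33 + 3*b)
v(q) = -q/8
-v(u(14, O(r(-3, -2)))) = -(-1)*(-1)/8 = -1*⅛ = -⅛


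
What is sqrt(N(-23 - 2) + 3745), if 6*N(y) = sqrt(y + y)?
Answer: sqrt(134820 + 30*I*sqrt(2))/6 ≈ 61.196 + 0.0096289*I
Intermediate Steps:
N(y) = sqrt(2)*sqrt(y)/6 (N(y) = sqrt(y + y)/6 = sqrt(2*y)/6 = (sqrt(2)*sqrt(y))/6 = sqrt(2)*sqrt(y)/6)
sqrt(N(-23 - 2) + 3745) = sqrt(sqrt(2)*sqrt(-23 - 2)/6 + 3745) = sqrt(sqrt(2)*sqrt(-25)/6 + 3745) = sqrt(sqrt(2)*(5*I)/6 + 3745) = sqrt(5*I*sqrt(2)/6 + 3745) = sqrt(3745 + 5*I*sqrt(2)/6)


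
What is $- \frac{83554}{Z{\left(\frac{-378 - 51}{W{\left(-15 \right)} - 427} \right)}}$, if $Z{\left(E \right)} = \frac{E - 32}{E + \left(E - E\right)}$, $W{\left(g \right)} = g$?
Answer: $\frac{2757282}{1055} \approx 2613.5$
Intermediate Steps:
$Z{\left(E \right)} = \frac{-32 + E}{E}$ ($Z{\left(E \right)} = \frac{-32 + E}{E + 0} = \frac{-32 + E}{E}$)
$- \frac{83554}{Z{\left(\frac{-378 - 51}{W{\left(-15 \right)} - 427} \right)}} = - \frac{83554}{\frac{1}{\left(-378 - 51\right) \frac{1}{-15 - 427}} \left(-32 + \frac{-378 - 51}{-15 - 427}\right)} = - \frac{83554}{\frac{1}{\left(-429\right) \frac{1}{-442}} \left(-32 - \frac{429}{-442}\right)} = - \frac{83554}{\frac{1}{\left(-429\right) \left(- \frac{1}{442}\right)} \left(-32 - - \frac{33}{34}\right)} = - \frac{83554}{\frac{1}{\frac{33}{34}} \left(-32 + \frac{33}{34}\right)} = - \frac{83554}{\frac{34}{33} \left(- \frac{1055}{34}\right)} = - \frac{83554}{- \frac{1055}{33}} = \left(-83554\right) \left(- \frac{33}{1055}\right) = \frac{2757282}{1055}$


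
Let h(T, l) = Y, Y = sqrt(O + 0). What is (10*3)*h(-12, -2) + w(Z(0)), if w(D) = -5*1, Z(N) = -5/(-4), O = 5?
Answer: -5 + 30*sqrt(5) ≈ 62.082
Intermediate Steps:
Y = sqrt(5) (Y = sqrt(5 + 0) = sqrt(5) ≈ 2.2361)
h(T, l) = sqrt(5)
Z(N) = 5/4 (Z(N) = -5*(-1/4) = 5/4)
w(D) = -5
(10*3)*h(-12, -2) + w(Z(0)) = (10*3)*sqrt(5) - 5 = 30*sqrt(5) - 5 = -5 + 30*sqrt(5)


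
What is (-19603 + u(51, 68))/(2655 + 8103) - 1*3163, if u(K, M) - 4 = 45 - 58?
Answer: -17023583/5379 ≈ -3164.8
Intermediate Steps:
u(K, M) = -9 (u(K, M) = 4 + (45 - 58) = 4 - 13 = -9)
(-19603 + u(51, 68))/(2655 + 8103) - 1*3163 = (-19603 - 9)/(2655 + 8103) - 1*3163 = -19612/10758 - 3163 = -19612*1/10758 - 3163 = -9806/5379 - 3163 = -17023583/5379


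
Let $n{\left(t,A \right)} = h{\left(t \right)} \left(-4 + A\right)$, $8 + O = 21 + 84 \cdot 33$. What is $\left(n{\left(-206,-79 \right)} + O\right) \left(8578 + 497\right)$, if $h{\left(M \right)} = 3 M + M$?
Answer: $645931275$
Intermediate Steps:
$h{\left(M \right)} = 4 M$
$O = 2785$ ($O = -8 + \left(21 + 84 \cdot 33\right) = -8 + \left(21 + 2772\right) = -8 + 2793 = 2785$)
$n{\left(t,A \right)} = 4 t \left(-4 + A\right)$
$\left(n{\left(-206,-79 \right)} + O\right) \left(8578 + 497\right) = \left(4 \left(-206\right) \left(-4 - 79\right) + 2785\right) \left(8578 + 497\right) = \left(4 \left(-206\right) \left(-83\right) + 2785\right) 9075 = \left(68392 + 2785\right) 9075 = 71177 \cdot 9075 = 645931275$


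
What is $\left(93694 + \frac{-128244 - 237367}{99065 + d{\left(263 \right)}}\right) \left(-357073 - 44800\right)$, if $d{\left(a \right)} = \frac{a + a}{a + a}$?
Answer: $- \frac{47215113569791}{1254} \approx -3.7652 \cdot 10^{10}$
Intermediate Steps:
$d{\left(a \right)} = 1$ ($d{\left(a \right)} = \frac{2 a}{2 a} = 2 a \frac{1}{2 a} = 1$)
$\left(93694 + \frac{-128244 - 237367}{99065 + d{\left(263 \right)}}\right) \left(-357073 - 44800\right) = \left(93694 + \frac{-128244 - 237367}{99065 + 1}\right) \left(-357073 - 44800\right) = \left(93694 - \frac{365611}{99066}\right) \left(-401873\right) = \frac{9281524193}{99066} \left(-401873\right) = - \frac{47215113569791}{1254}$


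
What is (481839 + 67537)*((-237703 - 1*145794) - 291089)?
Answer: -370601358336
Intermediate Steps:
(481839 + 67537)*((-237703 - 1*145794) - 291089) = 549376*((-237703 - 145794) - 291089) = 549376*(-383497 - 291089) = 549376*(-674586) = -370601358336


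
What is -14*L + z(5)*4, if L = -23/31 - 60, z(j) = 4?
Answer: 26858/31 ≈ 866.39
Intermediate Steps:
L = -1883/31 (L = -23*1/31 - 60 = -23/31 - 60 = -1883/31 ≈ -60.742)
-14*L + z(5)*4 = -14*(-1883/31) + 4*4 = 26362/31 + 16 = 26858/31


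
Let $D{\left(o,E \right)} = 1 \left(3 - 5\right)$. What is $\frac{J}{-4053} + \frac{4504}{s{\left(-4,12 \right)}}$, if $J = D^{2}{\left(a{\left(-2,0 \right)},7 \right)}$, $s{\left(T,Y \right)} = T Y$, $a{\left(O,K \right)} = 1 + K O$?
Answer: $- \frac{760621}{8106} \approx -93.834$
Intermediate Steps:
$D{\left(o,E \right)} = -2$ ($D{\left(o,E \right)} = 1 \left(-2\right) = -2$)
$J = 4$ ($J = \left(-2\right)^{2} = 4$)
$\frac{J}{-4053} + \frac{4504}{s{\left(-4,12 \right)}} = \frac{4}{-4053} + \frac{4504}{\left(-4\right) 12} = 4 \left(- \frac{1}{4053}\right) + \frac{4504}{-48} = - \frac{4}{4053} + 4504 \left(- \frac{1}{48}\right) = - \frac{4}{4053} - \frac{563}{6} = - \frac{760621}{8106}$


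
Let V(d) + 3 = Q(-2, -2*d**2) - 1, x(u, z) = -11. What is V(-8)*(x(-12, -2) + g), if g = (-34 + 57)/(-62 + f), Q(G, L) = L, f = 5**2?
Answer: 56760/37 ≈ 1534.1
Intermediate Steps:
f = 25
g = -23/37 (g = (-34 + 57)/(-62 + 25) = 23/(-37) = 23*(-1/37) = -23/37 ≈ -0.62162)
V(d) = -4 - 2*d**2 (V(d) = -3 + (-2*d**2 - 1) = -3 + (-1 - 2*d**2) = -4 - 2*d**2)
V(-8)*(x(-12, -2) + g) = (-4 - 2*(-8)**2)*(-11 - 23/37) = (-4 - 2*64)*(-430/37) = (-4 - 128)*(-430/37) = -132*(-430/37) = 56760/37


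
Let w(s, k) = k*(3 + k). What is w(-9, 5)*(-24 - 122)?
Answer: -5840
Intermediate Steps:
w(-9, 5)*(-24 - 122) = (5*(3 + 5))*(-24 - 122) = (5*8)*(-146) = 40*(-146) = -5840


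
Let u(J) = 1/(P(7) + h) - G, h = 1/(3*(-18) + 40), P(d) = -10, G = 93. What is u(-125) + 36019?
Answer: 5065552/141 ≈ 35926.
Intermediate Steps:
h = -1/14 (h = 1/(-54 + 40) = 1/(-14) = -1/14 ≈ -0.071429)
u(J) = -13127/141 (u(J) = 1/(-10 - 1/14) - 1*93 = 1/(-141/14) - 93 = -14/141 - 93 = -13127/141)
u(-125) + 36019 = -13127/141 + 36019 = 5065552/141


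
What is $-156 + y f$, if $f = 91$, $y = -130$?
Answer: $-11986$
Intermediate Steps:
$-156 + y f = -156 - 11830 = -11986$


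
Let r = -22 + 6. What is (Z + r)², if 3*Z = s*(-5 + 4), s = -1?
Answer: 2209/9 ≈ 245.44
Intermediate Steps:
Z = ⅓ (Z = (-(-5 + 4))/3 = (-1*(-1))/3 = (⅓)*1 = ⅓ ≈ 0.33333)
r = -16
(Z + r)² = (⅓ - 16)² = (-47/3)² = 2209/9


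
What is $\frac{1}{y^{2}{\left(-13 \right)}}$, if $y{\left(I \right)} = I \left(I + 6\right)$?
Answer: $\frac{1}{8281} \approx 0.00012076$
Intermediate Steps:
$y{\left(I \right)} = I \left(6 + I\right)$
$\frac{1}{y^{2}{\left(-13 \right)}} = \frac{1}{\left(- 13 \left(6 - 13\right)\right)^{2}} = \frac{1}{\left(\left(-13\right) \left(-7\right)\right)^{2}} = \frac{1}{91^{2}} = \frac{1}{8281}$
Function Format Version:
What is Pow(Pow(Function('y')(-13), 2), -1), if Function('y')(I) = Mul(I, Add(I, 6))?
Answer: Rational(1, 8281) ≈ 0.00012076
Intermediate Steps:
Function('y')(I) = Mul(I, Add(6, I))
Pow(Pow(Function('y')(-13), 2), -1) = Pow(Pow(Mul(-13, Add(6, -13)), 2), -1) = Pow(Pow(Mul(-13, -7), 2), -1) = Pow(Pow(91, 2), -1) = Pow(8281, -1) = Rational(1, 8281)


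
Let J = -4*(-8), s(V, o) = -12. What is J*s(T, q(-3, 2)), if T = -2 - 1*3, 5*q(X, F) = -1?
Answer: -384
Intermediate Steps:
q(X, F) = -1/5 (q(X, F) = (1/5)*(-1) = -1/5)
T = -5 (T = -2 - 3 = -5)
J = 32
J*s(T, q(-3, 2)) = 32*(-12) = -384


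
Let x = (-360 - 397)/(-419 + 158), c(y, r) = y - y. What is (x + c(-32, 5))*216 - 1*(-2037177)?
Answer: 59096301/29 ≈ 2.0378e+6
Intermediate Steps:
c(y, r) = 0
x = 757/261 (x = -757/(-261) = -757*(-1/261) = 757/261 ≈ 2.9004)
(x + c(-32, 5))*216 - 1*(-2037177) = (757/261 + 0)*216 - 1*(-2037177) = (757/261)*216 + 2037177 = 18168/29 + 2037177 = 59096301/29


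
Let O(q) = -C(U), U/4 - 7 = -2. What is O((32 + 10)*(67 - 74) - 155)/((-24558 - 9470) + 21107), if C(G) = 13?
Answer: 13/12921 ≈ 0.0010061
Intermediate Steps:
U = 20 (U = 28 + 4*(-2) = 28 - 8 = 20)
O(q) = -13 (O(q) = -1*13 = -13)
O((32 + 10)*(67 - 74) - 155)/((-24558 - 9470) + 21107) = -13/((-24558 - 9470) + 21107) = -13/(-34028 + 21107) = -13/(-12921) = -13*(-1/12921) = 13/12921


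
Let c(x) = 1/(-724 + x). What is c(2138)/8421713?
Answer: 1/11908302182 ≈ 8.3975e-11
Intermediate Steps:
c(2138)/8421713 = 1/((-724 + 2138)*8421713) = (1/8421713)/1414 = (1/1414)*(1/8421713) = 1/11908302182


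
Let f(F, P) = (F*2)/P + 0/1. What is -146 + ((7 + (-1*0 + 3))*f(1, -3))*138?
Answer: -1066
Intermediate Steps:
f(F, P) = 2*F/P (f(F, P) = (2*F)/P + 0*1 = 2*F/P + 0 = 2*F/P)
-146 + ((7 + (-1*0 + 3))*f(1, -3))*138 = -146 + ((7 + (-1*0 + 3))*(2*1/(-3)))*138 = -146 + ((7 + (0 + 3))*(2*1*(-⅓)))*138 = -146 + ((7 + 3)*(-⅔))*138 = -146 + (10*(-⅔))*138 = -146 - 20/3*138 = -146 - 920 = -1066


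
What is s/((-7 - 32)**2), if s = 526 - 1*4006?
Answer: -1160/507 ≈ -2.2880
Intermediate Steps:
s = -3480 (s = 526 - 4006 = -3480)
s/((-7 - 32)**2) = -3480/(-7 - 32)**2 = -3480/((-39)**2) = -3480/1521 = -3480*1/1521 = -1160/507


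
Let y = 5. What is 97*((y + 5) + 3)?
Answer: 1261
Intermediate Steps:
97*((y + 5) + 3) = 97*((5 + 5) + 3) = 97*(10 + 3) = 97*13 = 1261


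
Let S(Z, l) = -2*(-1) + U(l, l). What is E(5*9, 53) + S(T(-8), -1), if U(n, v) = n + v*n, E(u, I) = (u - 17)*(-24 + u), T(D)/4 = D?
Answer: 590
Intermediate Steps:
T(D) = 4*D
E(u, I) = (-24 + u)*(-17 + u) (E(u, I) = (-17 + u)*(-24 + u) = (-24 + u)*(-17 + u))
U(n, v) = n + n*v
S(Z, l) = 2 + l*(1 + l) (S(Z, l) = -2*(-1) + l*(1 + l) = 2 + l*(1 + l))
E(5*9, 53) + S(T(-8), -1) = (408 + (5*9)² - 205*9) + (2 - (1 - 1)) = (408 + 45² - 41*45) + (2 - 1*0) = (408 + 2025 - 1845) + (2 + 0) = 588 + 2 = 590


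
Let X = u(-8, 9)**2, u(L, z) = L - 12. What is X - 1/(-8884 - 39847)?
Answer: 19492401/48731 ≈ 400.00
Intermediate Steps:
u(L, z) = -12 + L
X = 400 (X = (-12 - 8)**2 = (-20)**2 = 400)
X - 1/(-8884 - 39847) = 400 - 1/(-8884 - 39847) = 400 - 1/(-48731) = 400 - 1*(-1/48731) = 400 + 1/48731 = 19492401/48731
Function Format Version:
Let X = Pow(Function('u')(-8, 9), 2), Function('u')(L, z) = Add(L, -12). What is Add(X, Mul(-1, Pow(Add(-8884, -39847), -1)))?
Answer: Rational(19492401, 48731) ≈ 400.00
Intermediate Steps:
Function('u')(L, z) = Add(-12, L)
X = 400 (X = Pow(Add(-12, -8), 2) = Pow(-20, 2) = 400)
Add(X, Mul(-1, Pow(Add(-8884, -39847), -1))) = Add(400, Mul(-1, Pow(Add(-8884, -39847), -1))) = Add(400, Mul(-1, Pow(-48731, -1))) = Add(400, Mul(-1, Rational(-1, 48731))) = Add(400, Rational(1, 48731)) = Rational(19492401, 48731)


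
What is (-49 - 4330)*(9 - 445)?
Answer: 1909244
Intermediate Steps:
(-49 - 4330)*(9 - 445) = -4379*(-436) = 1909244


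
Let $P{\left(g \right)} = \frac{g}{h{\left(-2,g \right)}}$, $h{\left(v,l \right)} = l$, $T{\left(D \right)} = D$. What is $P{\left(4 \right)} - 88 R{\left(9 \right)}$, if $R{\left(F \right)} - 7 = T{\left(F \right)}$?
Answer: $-1407$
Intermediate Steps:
$R{\left(F \right)} = 7 + F$
$P{\left(g \right)} = 1$ ($P{\left(g \right)} = \frac{g}{g} = 1$)
$P{\left(4 \right)} - 88 R{\left(9 \right)} = 1 - 88 \left(7 + 9\right) = 1 - 1408 = -1407$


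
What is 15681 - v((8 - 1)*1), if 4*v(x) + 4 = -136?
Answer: 15716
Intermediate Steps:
v(x) = -35 (v(x) = -1 + (¼)*(-136) = -1 - 34 = -35)
15681 - v((8 - 1)*1) = 15681 - 1*(-35) = 15681 + 35 = 15716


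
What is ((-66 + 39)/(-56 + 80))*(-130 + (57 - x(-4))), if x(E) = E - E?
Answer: 657/8 ≈ 82.125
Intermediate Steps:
x(E) = 0
((-66 + 39)/(-56 + 80))*(-130 + (57 - x(-4))) = ((-66 + 39)/(-56 + 80))*(-130 + (57 - 1*0)) = (-27/24)*(-130 + (57 + 0)) = (-27*1/24)*(-130 + 57) = -9/8*(-73) = 657/8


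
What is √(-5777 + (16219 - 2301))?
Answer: √8141 ≈ 90.228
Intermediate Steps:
√(-5777 + (16219 - 2301)) = √(-5777 + 13918) = √8141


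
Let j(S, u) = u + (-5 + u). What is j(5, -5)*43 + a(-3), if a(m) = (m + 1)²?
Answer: -641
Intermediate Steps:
a(m) = (1 + m)²
j(S, u) = -5 + 2*u
j(5, -5)*43 + a(-3) = (-5 + 2*(-5))*43 + (1 - 3)² = (-5 - 10)*43 + (-2)² = -15*43 + 4 = -645 + 4 = -641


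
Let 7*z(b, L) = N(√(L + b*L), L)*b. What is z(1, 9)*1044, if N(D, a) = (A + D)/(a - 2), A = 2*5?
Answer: 10440/49 + 3132*√2/49 ≈ 303.46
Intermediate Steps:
A = 10
N(D, a) = (10 + D)/(-2 + a) (N(D, a) = (10 + D)/(a - 2) = (10 + D)/(-2 + a))
z(b, L) = b*(10 + √(L + L*b))/(7*(-2 + L)) (z(b, L) = (((10 + √(L + b*L))/(-2 + L))*b)/7 = (((10 + √(L + L*b))/(-2 + L))*b)/7 = (b*(10 + √(L + L*b))/(-2 + L))/7 = b*(10 + √(L + L*b))/(7*(-2 + L)))
z(1, 9)*1044 = ((⅐)*1*(10 + √(9*(1 + 1)))/(-2 + 9))*1044 = ((⅐)*1*(10 + √(9*2))/7)*1044 = ((⅐)*1*(⅐)*(10 + √18))*1044 = ((⅐)*1*(⅐)*(10 + 3*√2))*1044 = (10/49 + 3*√2/49)*1044 = 10440/49 + 3132*√2/49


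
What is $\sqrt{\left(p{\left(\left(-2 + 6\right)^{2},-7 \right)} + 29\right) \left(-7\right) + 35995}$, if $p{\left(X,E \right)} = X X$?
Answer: $20 \sqrt{85} \approx 184.39$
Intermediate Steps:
$p{\left(X,E \right)} = X^{2}$
$\sqrt{\left(p{\left(\left(-2 + 6\right)^{2},-7 \right)} + 29\right) \left(-7\right) + 35995} = \sqrt{\left(\left(\left(-2 + 6\right)^{2}\right)^{2} + 29\right) \left(-7\right) + 35995} = \sqrt{\left(\left(4^{2}\right)^{2} + 29\right) \left(-7\right) + 35995} = \sqrt{\left(16^{2} + 29\right) \left(-7\right) + 35995} = \sqrt{\left(256 + 29\right) \left(-7\right) + 35995} = \sqrt{285 \left(-7\right) + 35995} = \sqrt{-1995 + 35995} = \sqrt{34000} = 20 \sqrt{85}$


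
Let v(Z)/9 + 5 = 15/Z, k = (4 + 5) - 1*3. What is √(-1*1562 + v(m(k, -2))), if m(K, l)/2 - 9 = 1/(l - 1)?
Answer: I*√1081067/26 ≈ 39.99*I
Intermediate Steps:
k = 6 (k = 9 - 3 = 6)
m(K, l) = 18 + 2/(-1 + l) (m(K, l) = 18 + 2/(l - 1) = 18 + 2/(-1 + l))
v(Z) = -45 + 135/Z (v(Z) = -45 + 9*(15/Z) = -45 + 135/Z)
√(-1*1562 + v(m(k, -2))) = √(-1*1562 + (-45 + 135/((2*(-8 + 9*(-2))/(-1 - 2))))) = √(-1562 + (-45 + 135/((2*(-8 - 18)/(-3))))) = √(-1562 + (-45 + 135/((2*(-⅓)*(-26))))) = √(-1562 + (-45 + 135/(52/3))) = √(-1562 + (-45 + 135*(3/52))) = √(-1562 + (-45 + 405/52)) = √(-1562 - 1935/52) = √(-83159/52) = I*√1081067/26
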